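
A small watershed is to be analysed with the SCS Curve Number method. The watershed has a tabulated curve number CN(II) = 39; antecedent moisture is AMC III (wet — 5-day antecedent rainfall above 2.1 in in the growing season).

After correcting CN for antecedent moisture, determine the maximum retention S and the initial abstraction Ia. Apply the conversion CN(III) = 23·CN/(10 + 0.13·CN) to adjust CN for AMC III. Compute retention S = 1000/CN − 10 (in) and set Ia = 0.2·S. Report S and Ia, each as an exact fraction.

Adjust CN=39 to AMC III: 23·39/(10 + 0.13·39) → 897 ÷ (1507/100) = 89700/1507 ≈ 59.522
Max retention: S = 1000/(89700/1507) − 10 = 6100/897 in (≈ 6.800 in)
Ia = 0.2·(6100/897) = 1220/897 in ≈ 1.360 in

S = 6100/897 in ≈ 6.800 in; Ia = 1220/897 in ≈ 1.360 in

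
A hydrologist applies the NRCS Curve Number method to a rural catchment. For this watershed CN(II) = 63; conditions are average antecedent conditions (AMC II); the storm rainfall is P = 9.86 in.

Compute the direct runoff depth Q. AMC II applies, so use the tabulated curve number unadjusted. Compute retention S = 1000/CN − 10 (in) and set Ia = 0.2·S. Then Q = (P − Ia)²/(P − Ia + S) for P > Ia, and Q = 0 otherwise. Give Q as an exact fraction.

CN(II) = 63; AMC II needs no correction.
Retention S: 1000/CN − 10 with CN=63.000 → S = 370/63 ≈ 5.873 in
Initial abstraction Ia = S/5 = (370/63)/5 = 74/63 ≈ 1.175 in
P − Ia = 9.860 − 1.175 = 27359/3150 ≈ 8.685 in (> 0, runoff occurs)
Q = (27359/3150)²/((27359/3150) + 370/63) = (748514881/9922500)/(45859/3150) = 748514881/144455850 in ≈ 5.182 in

Q = 748514881/144455850 in ≈ 5.182 in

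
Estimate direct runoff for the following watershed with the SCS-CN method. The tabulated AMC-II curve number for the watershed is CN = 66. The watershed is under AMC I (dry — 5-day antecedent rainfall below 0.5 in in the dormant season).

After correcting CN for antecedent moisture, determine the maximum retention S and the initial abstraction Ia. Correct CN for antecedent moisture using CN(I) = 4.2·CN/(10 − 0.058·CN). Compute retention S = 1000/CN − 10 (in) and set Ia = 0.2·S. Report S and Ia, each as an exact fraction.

CN(I) from CN(II)=66: (4.2·66)/(10 − 0.058·66) = 69300/1543 ≈ 44.913
Retention S: 1000/CN − 10 with CN=44.913 → S = 8500/693 ≈ 12.266 in
Ia = 0.2·(8500/693) = 1700/693 in ≈ 2.453 in

S = 8500/693 in ≈ 12.266 in; Ia = 1700/693 in ≈ 2.453 in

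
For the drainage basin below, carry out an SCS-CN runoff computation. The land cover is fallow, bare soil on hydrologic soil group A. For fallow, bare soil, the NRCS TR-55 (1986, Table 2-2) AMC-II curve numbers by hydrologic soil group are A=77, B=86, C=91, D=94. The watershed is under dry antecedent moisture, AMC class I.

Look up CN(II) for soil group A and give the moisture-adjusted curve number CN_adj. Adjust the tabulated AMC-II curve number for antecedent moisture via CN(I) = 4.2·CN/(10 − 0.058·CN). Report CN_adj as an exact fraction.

CN_adj = 161700/2767 ≈ 58.439

NRCS table: fallow, bare soil, soil group A → CN(II) = 77
Adjust CN=77 to AMC I: 4.2·77/(10 − 0.058·77) → (1617/5) ÷ (2767/500) = 161700/2767 ≈ 58.439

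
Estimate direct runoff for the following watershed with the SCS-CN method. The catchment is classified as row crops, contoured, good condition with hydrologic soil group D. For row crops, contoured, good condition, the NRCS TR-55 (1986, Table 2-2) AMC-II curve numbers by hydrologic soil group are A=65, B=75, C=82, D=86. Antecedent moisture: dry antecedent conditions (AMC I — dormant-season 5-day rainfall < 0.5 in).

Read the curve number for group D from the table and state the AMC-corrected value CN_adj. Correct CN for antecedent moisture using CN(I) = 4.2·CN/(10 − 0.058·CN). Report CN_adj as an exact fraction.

CN_adj = 12900/179 ≈ 72.067

NRCS table: row crops, contoured, good condition, soil group D → CN(II) = 86
Adjust CN=86 to AMC I: 4.2·86/(10 − 0.058·86) → (1806/5) ÷ (1253/250) = 12900/179 ≈ 72.067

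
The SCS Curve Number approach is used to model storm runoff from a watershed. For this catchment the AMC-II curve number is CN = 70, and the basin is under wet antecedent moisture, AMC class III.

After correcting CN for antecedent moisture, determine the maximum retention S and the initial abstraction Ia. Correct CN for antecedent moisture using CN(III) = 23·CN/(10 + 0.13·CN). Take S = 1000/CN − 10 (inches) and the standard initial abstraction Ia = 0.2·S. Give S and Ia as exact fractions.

S = 300/161 in ≈ 1.863 in; Ia = 60/161 in ≈ 0.373 in

Adjust CN=70 to AMC III: 23·70/(10 + 0.13·70) → 1610 ÷ (191/10) = 16100/191 ≈ 84.293
S = 1000/(16100/191) − 10 = 300/161 in ≈ 1.863 in
Ia = 0.2·(300/161) = 60/161 in ≈ 0.373 in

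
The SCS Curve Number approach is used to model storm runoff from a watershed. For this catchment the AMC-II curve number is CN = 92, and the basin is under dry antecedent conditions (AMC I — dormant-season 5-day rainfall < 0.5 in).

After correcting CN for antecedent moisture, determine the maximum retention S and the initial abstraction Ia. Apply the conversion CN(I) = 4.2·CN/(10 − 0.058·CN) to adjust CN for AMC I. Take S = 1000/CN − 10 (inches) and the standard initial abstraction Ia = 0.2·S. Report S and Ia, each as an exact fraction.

S = 1000/483 in ≈ 2.070 in; Ia = 200/483 in ≈ 0.414 in

CN(I) from CN(II)=92: (4.2·92)/(10 − 0.058·92) = 48300/583 ≈ 82.847
Retention S: 1000/CN − 10 with CN=82.847 → S = 1000/483 ≈ 2.070 in
Ia = 0.2·(1000/483) = 200/483 in ≈ 0.414 in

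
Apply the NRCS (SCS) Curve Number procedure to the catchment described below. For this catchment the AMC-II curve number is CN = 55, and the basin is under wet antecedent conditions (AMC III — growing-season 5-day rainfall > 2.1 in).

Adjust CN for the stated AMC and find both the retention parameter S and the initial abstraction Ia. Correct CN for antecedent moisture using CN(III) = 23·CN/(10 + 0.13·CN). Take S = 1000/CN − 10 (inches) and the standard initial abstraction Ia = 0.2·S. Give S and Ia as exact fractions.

Wet (AMC III): CN(III) = 23·55/(10 + 0.13·55) = 1265/(343/20) = 25300/343 ≈ 73.761
Max retention: S = 1000/(25300/343) − 10 = 900/253 in (≈ 3.557 in)
Ia = 0.2S: 0.2·3.557 = 0.711 in (exactly 180/253)

S = 900/253 in ≈ 3.557 in; Ia = 180/253 in ≈ 0.711 in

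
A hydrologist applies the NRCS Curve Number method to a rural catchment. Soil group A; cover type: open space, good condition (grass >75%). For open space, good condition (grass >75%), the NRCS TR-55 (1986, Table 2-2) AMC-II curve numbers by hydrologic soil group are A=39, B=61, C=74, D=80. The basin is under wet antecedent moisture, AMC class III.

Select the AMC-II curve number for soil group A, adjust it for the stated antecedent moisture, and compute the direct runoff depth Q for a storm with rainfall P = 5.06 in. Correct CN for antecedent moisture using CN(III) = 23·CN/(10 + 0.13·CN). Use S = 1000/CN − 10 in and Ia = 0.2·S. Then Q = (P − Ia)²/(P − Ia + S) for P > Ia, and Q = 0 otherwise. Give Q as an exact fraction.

Q = 27536415481/21121703850 in ≈ 1.304 in

NRCS table: open space, good condition (grass >75%), soil group A → CN(II) = 39
CN(III) from CN(II)=39: (23·39)/(10 + 0.13·39) = 89700/1507 ≈ 59.522
Retention S: 1000/CN − 10 with CN=59.522 → S = 6100/897 ≈ 6.800 in
Ia = 0.2S: 0.2·6.800 = 1.360 in (exactly 1220/897)
P − Ia = 5.060 − 1.360 = 165941/44850 ≈ 3.700 in (> 0, runoff occurs)
Runoff Q = (P−Ia)²/(P−Ia+S) = (3.700)²/(3.700+6.800) = 27536415481/21121703850 ≈ 1.304 in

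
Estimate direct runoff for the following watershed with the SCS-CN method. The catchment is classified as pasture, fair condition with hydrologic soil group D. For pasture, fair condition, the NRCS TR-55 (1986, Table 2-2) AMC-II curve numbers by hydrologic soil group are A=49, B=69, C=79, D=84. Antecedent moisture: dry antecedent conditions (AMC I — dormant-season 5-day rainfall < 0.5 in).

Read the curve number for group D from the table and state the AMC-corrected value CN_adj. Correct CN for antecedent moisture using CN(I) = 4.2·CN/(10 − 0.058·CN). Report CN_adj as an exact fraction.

CN_adj = 44100/641 ≈ 68.799

NRCS table: pasture, fair condition, soil group D → CN(II) = 84
CN(I) from CN(II)=84: (4.2·84)/(10 − 0.058·84) = 44100/641 ≈ 68.799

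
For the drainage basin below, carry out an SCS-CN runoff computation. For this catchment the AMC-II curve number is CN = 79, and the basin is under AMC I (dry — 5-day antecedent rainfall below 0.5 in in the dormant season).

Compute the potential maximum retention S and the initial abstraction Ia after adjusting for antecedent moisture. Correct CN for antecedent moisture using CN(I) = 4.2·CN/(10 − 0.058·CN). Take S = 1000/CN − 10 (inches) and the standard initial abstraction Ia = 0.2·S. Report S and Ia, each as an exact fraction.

S = 500/79 in ≈ 6.329 in; Ia = 100/79 in ≈ 1.266 in

Adjust CN=79 to AMC I: 4.2·79/(10 − 0.058·79) → (1659/5) ÷ (2709/500) = 7900/129 ≈ 61.240
S = 1000/(7900/129) − 10 = 500/79 in ≈ 6.329 in
Ia = 0.2·(500/79) = 100/79 in ≈ 1.266 in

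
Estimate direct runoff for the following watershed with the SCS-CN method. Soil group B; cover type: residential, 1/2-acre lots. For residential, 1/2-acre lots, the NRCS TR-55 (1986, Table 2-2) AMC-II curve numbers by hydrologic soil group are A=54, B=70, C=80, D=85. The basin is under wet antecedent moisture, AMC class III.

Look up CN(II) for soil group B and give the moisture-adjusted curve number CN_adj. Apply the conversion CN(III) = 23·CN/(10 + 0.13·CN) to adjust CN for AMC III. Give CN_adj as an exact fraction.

CN_adj = 16100/191 ≈ 84.293

NRCS table: residential, 1/2-acre lots, soil group B → CN(II) = 70
Wet (AMC III): CN(III) = 23·70/(10 + 0.13·70) = 1610/(191/10) = 16100/191 ≈ 84.293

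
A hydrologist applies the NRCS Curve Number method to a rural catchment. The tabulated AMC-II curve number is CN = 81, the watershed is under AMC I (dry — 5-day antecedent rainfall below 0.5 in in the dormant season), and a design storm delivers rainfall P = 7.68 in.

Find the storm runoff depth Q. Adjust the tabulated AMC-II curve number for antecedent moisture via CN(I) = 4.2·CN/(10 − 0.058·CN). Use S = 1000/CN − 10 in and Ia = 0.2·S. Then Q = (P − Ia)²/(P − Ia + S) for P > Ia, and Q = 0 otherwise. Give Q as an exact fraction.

Q = 4868271529/1373004675 in ≈ 3.546 in

CN(I) from CN(II)=81: (4.2·81)/(10 − 0.058·81) = 170100/2651 ≈ 64.164
S = 1000/(170100/2651) − 10 = 9500/1701 in ≈ 5.585 in
Ia = 0.2·(9500/1701) = 1900/1701 in ≈ 1.117 in
Excess rainfall: 7.680 − 1.117 = 6.563 in; P > Ia so Q > 0
Q: (279092/42525)² ÷ (516592/42525) = 4868271529/1373004675 in (≈ 3.546 in)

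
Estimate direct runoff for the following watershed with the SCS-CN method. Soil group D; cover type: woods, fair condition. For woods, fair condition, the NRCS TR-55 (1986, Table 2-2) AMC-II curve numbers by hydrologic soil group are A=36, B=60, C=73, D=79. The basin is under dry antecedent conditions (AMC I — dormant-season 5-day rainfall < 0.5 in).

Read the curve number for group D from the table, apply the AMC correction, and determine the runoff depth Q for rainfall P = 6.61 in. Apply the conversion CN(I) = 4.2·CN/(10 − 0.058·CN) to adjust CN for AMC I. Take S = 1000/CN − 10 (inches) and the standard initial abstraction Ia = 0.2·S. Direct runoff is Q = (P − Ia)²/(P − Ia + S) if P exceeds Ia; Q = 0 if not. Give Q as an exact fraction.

NRCS table: woods, fair condition, soil group D → CN(II) = 79
Dry (AMC I): CN(I) = 4.2·79/(10 − 0.058·79) = (1659/5)/(2709/500) = 7900/129 ≈ 61.240
Max retention: S = 1000/(7900/129) − 10 = 500/79 in (≈ 6.329 in)
Ia = 0.2S: 0.2·6.329 = 1.266 in (exactly 100/79)
P − Ia = 6.610 − 1.266 = 42219/7900 ≈ 5.344 in (> 0, runoff occurs)
Runoff Q = (P−Ia)²/(P−Ia+S) = (5.344)²/(5.344+6.329) = 1782443961/728530100 ≈ 2.447 in

Q = 1782443961/728530100 in ≈ 2.447 in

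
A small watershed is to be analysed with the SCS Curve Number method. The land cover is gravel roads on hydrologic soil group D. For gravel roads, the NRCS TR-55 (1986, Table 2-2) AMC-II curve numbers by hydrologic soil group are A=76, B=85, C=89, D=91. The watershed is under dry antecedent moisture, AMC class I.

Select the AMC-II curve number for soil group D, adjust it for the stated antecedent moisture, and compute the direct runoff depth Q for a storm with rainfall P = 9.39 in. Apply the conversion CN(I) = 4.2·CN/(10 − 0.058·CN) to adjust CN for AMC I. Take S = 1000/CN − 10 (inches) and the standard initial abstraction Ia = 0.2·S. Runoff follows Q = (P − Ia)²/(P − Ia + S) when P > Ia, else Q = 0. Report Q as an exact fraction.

Q = 107595489483/15248569700 in ≈ 7.056 in

NRCS table: gravel roads, soil group D → CN(II) = 91
Dry (AMC I): CN(I) = 4.2·91/(10 − 0.058·91) = (1911/5)/(2361/500) = 63700/787 ≈ 80.940
Retention S: 1000/CN − 10 with CN=80.940 → S = 1500/637 ≈ 2.355 in
Initial abstraction Ia = S/5 = (1500/637)/5 = 300/637 ≈ 0.471 in
Since P=9.390 > Ia=0.471: effective rainfall P−Ia = 568143/63700 in
Q: (568143/63700)² ÷ (718143/63700) = 107595489483/15248569700 in (≈ 7.056 in)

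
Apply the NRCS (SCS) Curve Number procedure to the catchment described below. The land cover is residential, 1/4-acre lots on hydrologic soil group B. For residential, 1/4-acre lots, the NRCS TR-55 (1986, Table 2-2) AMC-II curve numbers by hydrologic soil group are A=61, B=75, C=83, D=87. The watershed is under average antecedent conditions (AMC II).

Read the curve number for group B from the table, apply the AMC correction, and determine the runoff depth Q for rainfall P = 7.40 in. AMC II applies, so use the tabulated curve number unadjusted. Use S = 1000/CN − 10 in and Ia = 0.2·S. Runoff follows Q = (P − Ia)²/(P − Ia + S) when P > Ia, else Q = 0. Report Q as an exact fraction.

NRCS table: residential, 1/4-acre lots, soil group B → CN(II) = 75
AMC II — tabulated CN = 75 applies directly.
S = 1000/75 − 10 = 10/3 in ≈ 3.333 in
Ia = 0.2·(10/3) = 2/3 in ≈ 0.667 in
P − Ia = 7.400 − 0.667 = 101/15 ≈ 6.733 in (> 0, runoff occurs)
Q: (101/15)² ÷ (151/15) = 10201/2265 in (≈ 4.504 in)

Q = 10201/2265 in ≈ 4.504 in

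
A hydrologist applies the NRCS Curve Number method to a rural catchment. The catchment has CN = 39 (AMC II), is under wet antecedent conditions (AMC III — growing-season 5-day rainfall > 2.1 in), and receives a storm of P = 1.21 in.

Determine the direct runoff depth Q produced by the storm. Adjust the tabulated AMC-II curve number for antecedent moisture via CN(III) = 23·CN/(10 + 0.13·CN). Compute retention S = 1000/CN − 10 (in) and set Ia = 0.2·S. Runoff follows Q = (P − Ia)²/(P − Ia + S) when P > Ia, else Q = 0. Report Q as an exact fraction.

Adjust CN=39 to AMC III: 23·39/(10 + 0.13·39) → 897 ÷ (1507/100) = 89700/1507 ≈ 59.522
Max retention: S = 1000/(89700/1507) − 10 = 6100/897 in (≈ 6.800 in)
Ia = 0.2·(6100/897) = 1220/897 in ≈ 1.360 in
P = 1.210 ≤ Ia = 1.360 in: entire storm abstracted, Q = 0.

Q = 0 in ≈ 0.000 in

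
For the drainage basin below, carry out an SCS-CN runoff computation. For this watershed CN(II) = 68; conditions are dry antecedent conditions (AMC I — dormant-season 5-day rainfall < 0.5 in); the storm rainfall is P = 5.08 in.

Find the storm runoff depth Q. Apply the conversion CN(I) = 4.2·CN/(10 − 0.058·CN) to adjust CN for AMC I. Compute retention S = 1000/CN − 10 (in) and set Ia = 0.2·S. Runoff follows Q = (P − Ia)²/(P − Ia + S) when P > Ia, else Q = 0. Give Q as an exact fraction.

Q = 642064921/1118650575 in ≈ 0.574 in

Adjust CN=68 to AMC I: 4.2·68/(10 − 0.058·68) → (1428/5) ÷ (757/125) = 35700/757 ≈ 47.160
S = 1000/(35700/757) − 10 = 4000/357 in ≈ 11.204 in
Ia = 0.2·(4000/357) = 800/357 in ≈ 2.241 in
Excess rainfall: 5.080 − 2.241 = 2.839 in; P > Ia so Q > 0
Q: (25339/8925)² ÷ (125339/8925) = 642064921/1118650575 in (≈ 0.574 in)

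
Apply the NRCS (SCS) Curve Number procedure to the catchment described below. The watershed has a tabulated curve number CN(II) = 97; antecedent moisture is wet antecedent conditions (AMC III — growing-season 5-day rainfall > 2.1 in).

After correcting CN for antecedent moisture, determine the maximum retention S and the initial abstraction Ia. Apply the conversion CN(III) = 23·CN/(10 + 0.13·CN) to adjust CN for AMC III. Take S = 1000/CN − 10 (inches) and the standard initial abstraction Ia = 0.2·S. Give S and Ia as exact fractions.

S = 300/2231 in ≈ 0.134 in; Ia = 60/2231 in ≈ 0.027 in

CN(III) from CN(II)=97: (23·97)/(10 + 0.13·97) = 223100/2261 ≈ 98.673
Retention S: 1000/CN − 10 with CN=98.673 → S = 300/2231 ≈ 0.134 in
Initial abstraction Ia = S/5 = (300/2231)/5 = 60/2231 ≈ 0.027 in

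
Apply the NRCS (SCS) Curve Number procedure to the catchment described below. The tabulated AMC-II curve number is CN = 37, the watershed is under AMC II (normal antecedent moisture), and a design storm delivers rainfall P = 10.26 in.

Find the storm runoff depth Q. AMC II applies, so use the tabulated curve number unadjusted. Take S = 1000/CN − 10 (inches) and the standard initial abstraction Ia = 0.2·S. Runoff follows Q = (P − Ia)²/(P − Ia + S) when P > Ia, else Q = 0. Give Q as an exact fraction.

Q = 17867529/9081650 in ≈ 1.967 in

CN(II) = 37; AMC II needs no correction.
Retention S: 1000/CN − 10 with CN=37.000 → S = 630/37 ≈ 17.027 in
Ia = 0.2·(630/37) = 126/37 in ≈ 3.405 in
Since P=10.260 > Ia=3.405: effective rainfall P−Ia = 12681/1850 in
Q = (12681/1850)²/((12681/1850) + 630/37) = (160807761/3422500)/(44181/1850) = 17867529/9081650 in ≈ 1.967 in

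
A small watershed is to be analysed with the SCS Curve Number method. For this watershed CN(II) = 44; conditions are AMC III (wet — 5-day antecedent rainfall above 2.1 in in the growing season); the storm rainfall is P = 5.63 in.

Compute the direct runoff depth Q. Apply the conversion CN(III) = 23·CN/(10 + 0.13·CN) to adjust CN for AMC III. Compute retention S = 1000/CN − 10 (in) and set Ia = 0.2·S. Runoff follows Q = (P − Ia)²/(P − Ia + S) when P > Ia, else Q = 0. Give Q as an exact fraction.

Q = 13096284721/6437306700 in ≈ 2.034 in

Adjust CN=44 to AMC III: 23·44/(10 + 0.13·44) → 1012 ÷ (393/25) = 25300/393 ≈ 64.377
Max retention: S = 1000/(25300/393) − 10 = 1400/253 in (≈ 5.534 in)
Initial abstraction Ia = S/5 = (1400/253)/5 = 280/253 ≈ 1.107 in
Excess rainfall: 5.630 − 1.107 = 4.523 in; P > Ia so Q > 0
Q = (114439/25300)²/((114439/25300) + 1400/253) = (13096284721/640090000)/(254439/25300) = 13096284721/6437306700 in ≈ 2.034 in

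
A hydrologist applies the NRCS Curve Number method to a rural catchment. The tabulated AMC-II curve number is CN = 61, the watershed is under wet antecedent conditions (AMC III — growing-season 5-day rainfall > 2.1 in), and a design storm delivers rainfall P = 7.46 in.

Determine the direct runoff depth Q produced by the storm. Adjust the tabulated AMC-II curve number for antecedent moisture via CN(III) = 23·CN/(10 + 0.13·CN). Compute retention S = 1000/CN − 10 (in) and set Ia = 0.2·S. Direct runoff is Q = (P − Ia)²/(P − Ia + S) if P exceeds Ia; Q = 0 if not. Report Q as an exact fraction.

Q = 234564893761/47654227850 in ≈ 4.922 in

Adjust CN=61 to AMC III: 23·61/(10 + 0.13·61) → 1403 ÷ (1793/100) = 140300/1793 ≈ 78.249
S = 1000/(140300/1793) − 10 = 3900/1403 in ≈ 2.780 in
Ia = 0.2·(3900/1403) = 780/1403 in ≈ 0.556 in
Excess rainfall: 7.460 − 0.556 = 6.904 in; P > Ia so Q > 0
Q: (484319/70150)² ÷ (679319/70150) = 234564893761/47654227850 in (≈ 4.922 in)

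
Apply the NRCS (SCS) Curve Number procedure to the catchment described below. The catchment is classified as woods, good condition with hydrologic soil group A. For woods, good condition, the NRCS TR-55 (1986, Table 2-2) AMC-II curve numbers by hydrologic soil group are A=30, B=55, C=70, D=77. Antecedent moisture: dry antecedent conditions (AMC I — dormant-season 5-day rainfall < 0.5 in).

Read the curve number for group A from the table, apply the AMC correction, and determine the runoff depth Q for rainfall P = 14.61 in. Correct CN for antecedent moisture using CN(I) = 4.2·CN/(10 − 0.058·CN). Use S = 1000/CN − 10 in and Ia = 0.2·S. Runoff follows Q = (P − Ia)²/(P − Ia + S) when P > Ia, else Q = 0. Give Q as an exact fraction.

NRCS table: woods, good condition, soil group A → CN(II) = 30
Dry (AMC I): CN(I) = 4.2·30/(10 − 0.058·30) = 126/(413/50) = 900/59 ≈ 15.254
S = 1000/(900/59) − 10 = 500/9 in ≈ 55.556 in
Ia = 0.2S: 0.2·55.556 = 11.111 in (exactly 100/9)
P − Ia = 14.610 − 11.111 = 3149/900 ≈ 3.499 in (> 0, runoff occurs)
Q = (3149/900)²/((3149/900) + 500/9) = (9916201/810000)/(53149/900) = 9916201/47834100 in ≈ 0.207 in

Q = 9916201/47834100 in ≈ 0.207 in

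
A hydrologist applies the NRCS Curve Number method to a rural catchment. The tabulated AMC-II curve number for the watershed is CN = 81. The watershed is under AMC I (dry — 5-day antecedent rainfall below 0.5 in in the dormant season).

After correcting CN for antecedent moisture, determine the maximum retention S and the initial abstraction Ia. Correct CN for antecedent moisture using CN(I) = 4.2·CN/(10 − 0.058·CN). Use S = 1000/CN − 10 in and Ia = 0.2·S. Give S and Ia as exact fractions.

CN(I) from CN(II)=81: (4.2·81)/(10 − 0.058·81) = 170100/2651 ≈ 64.164
Max retention: S = 1000/(170100/2651) − 10 = 9500/1701 in (≈ 5.585 in)
Ia = 0.2S: 0.2·5.585 = 1.117 in (exactly 1900/1701)

S = 9500/1701 in ≈ 5.585 in; Ia = 1900/1701 in ≈ 1.117 in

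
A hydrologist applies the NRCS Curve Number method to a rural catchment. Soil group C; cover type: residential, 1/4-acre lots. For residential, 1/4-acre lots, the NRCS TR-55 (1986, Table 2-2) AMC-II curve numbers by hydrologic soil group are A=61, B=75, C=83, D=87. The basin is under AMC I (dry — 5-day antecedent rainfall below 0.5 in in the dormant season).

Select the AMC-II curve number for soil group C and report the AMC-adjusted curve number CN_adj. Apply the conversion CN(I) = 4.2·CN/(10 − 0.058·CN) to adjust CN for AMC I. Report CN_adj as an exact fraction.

CN_adj = 174300/2593 ≈ 67.219

NRCS table: residential, 1/4-acre lots, soil group C → CN(II) = 83
Adjust CN=83 to AMC I: 4.2·83/(10 − 0.058·83) → (1743/5) ÷ (2593/500) = 174300/2593 ≈ 67.219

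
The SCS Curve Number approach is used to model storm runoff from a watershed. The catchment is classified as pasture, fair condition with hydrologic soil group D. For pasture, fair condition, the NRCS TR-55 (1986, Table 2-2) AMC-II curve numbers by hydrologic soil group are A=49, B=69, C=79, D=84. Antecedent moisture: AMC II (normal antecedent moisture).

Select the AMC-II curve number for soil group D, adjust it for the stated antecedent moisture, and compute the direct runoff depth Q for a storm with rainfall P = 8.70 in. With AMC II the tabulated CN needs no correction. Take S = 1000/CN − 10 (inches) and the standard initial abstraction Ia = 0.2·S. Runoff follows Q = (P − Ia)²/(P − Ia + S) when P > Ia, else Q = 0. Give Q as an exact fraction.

NRCS table: pasture, fair condition, soil group D → CN(II) = 84
CN(II) = 84; AMC II needs no correction.
S = 1000/84 − 10 = 40/21 in ≈ 1.905 in
Initial abstraction Ia = S/5 = (40/21)/5 = 8/21 ≈ 0.381 in
P − Ia = 8.700 − 0.381 = 1747/210 ≈ 8.319 in (> 0, runoff occurs)
Q: (1747/210)² ÷ (2147/210) = 3052009/450870 in (≈ 6.769 in)

Q = 3052009/450870 in ≈ 6.769 in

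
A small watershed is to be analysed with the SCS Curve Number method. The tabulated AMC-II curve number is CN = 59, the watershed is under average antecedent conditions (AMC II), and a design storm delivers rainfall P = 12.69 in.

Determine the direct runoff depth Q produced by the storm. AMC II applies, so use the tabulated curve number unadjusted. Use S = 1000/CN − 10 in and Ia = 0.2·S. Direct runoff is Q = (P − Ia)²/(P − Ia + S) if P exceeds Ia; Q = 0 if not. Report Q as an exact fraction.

AMC II — tabulated CN = 59 applies directly.
S = 1000/59 − 10 = 410/59 in ≈ 6.949 in
Ia = 0.2·(410/59) = 82/59 in ≈ 1.390 in
Excess rainfall: 12.690 − 1.390 = 11.300 in; P > Ia so Q > 0
Runoff Q = (P−Ia)²/(P−Ia+S) = (11.300)²/(11.300+6.949) = 4445022241/635258900 ≈ 6.997 in

Q = 4445022241/635258900 in ≈ 6.997 in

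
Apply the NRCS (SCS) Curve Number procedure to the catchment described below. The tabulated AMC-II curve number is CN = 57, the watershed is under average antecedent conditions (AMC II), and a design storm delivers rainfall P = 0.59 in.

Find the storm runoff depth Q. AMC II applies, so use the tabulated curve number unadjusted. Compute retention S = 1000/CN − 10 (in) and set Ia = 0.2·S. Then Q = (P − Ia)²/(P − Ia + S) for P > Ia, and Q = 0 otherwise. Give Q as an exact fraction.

Q = 0 in ≈ 0.000 in

Average conditions: CN = 57 (no AMC adjustment).
Max retention: S = 1000/57 − 10 = 430/57 in (≈ 7.544 in)
Ia = 0.2S: 0.2·7.544 = 1.509 in (exactly 86/57)
P = 0.590 ≤ Ia = 1.509 in: entire storm abstracted, Q = 0.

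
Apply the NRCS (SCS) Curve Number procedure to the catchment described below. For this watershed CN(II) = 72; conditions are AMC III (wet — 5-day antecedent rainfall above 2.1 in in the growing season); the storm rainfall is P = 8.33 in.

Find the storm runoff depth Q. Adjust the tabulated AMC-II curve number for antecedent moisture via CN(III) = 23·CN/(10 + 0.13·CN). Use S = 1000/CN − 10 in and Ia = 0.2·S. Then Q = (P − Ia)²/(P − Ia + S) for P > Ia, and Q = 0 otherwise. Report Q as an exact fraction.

Q = 3909630823/592703100 in ≈ 6.596 in

CN(III) from CN(II)=72: (23·72)/(10 + 0.13·72) = 10350/121 ≈ 85.537
Max retention: S = 1000/(10350/121) − 10 = 350/207 in (≈ 1.691 in)
Ia = 0.2·(350/207) = 70/207 in ≈ 0.338 in
P − Ia = 8.330 − 0.338 = 165431/20700 ≈ 7.992 in (> 0, runoff occurs)
Runoff Q = (P−Ia)²/(P−Ia+S) = (7.992)²/(7.992+1.691) = 3909630823/592703100 ≈ 6.596 in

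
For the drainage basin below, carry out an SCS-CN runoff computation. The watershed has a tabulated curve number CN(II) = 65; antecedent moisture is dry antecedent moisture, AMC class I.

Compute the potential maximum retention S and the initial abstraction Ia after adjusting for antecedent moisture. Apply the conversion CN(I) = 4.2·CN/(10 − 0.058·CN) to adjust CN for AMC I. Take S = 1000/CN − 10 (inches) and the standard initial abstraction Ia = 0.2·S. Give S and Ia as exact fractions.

Dry (AMC I): CN(I) = 4.2·65/(10 − 0.058·65) = 273/(623/100) = 3900/89 ≈ 43.820
S = 1000/(3900/89) − 10 = 500/39 in ≈ 12.821 in
Initial abstraction Ia = S/5 = (500/39)/5 = 100/39 ≈ 2.564 in

S = 500/39 in ≈ 12.821 in; Ia = 100/39 in ≈ 2.564 in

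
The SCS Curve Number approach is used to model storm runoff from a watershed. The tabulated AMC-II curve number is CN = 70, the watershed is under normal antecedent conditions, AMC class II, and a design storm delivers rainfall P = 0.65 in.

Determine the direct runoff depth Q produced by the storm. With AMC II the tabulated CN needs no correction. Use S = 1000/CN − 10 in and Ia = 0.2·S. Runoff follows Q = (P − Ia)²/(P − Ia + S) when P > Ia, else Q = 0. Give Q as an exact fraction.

Average conditions: CN = 70 (no AMC adjustment).
S = 1000/70 − 10 = 30/7 in ≈ 4.286 in
Ia = 0.2S: 0.2·4.286 = 0.857 in (exactly 6/7)
P = 0.650 ≤ Ia = 0.857 in: entire storm abstracted, Q = 0.

Q = 0 in ≈ 0.000 in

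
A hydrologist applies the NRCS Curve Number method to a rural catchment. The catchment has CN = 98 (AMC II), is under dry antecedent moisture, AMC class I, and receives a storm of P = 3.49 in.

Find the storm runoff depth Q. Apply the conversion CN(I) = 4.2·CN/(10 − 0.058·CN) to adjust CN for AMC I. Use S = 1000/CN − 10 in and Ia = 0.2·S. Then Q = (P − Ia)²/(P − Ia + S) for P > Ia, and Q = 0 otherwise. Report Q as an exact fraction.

Q = 121885472641/41069550900 in ≈ 2.968 in

CN(I) from CN(II)=98: (4.2·98)/(10 − 0.058·98) = 102900/1079 ≈ 95.366
S = 1000/(102900/1079) − 10 = 500/1029 in ≈ 0.486 in
Ia = 0.2S: 0.2·0.486 = 0.097 in (exactly 100/1029)
P − Ia = 3.490 − 0.097 = 349121/102900 ≈ 3.393 in (> 0, runoff occurs)
Q: (349121/102900)² ÷ (399121/102900) = 121885472641/41069550900 in (≈ 2.968 in)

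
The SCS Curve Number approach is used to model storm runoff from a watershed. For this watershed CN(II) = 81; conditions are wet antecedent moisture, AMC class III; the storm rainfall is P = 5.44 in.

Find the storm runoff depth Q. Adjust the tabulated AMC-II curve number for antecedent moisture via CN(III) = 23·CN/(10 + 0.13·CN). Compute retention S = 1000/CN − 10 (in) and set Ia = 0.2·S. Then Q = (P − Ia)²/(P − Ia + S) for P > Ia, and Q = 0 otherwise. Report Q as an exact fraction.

Q = 7433950178/1696308075 in ≈ 4.382 in

Wet (AMC III): CN(III) = 23·81/(10 + 0.13·81) = 1863/(2053/100) = 186300/2053 ≈ 90.745
S = 1000/(186300/2053) − 10 = 1900/1863 in ≈ 1.020 in
Initial abstraction Ia = S/5 = (1900/1863)/5 = 380/1863 ≈ 0.204 in
P − Ia = 5.440 − 0.204 = 243868/46575 ≈ 5.236 in (> 0, runoff occurs)
Q: (243868/46575)² ÷ (291368/46575) = 7433950178/1696308075 in (≈ 4.382 in)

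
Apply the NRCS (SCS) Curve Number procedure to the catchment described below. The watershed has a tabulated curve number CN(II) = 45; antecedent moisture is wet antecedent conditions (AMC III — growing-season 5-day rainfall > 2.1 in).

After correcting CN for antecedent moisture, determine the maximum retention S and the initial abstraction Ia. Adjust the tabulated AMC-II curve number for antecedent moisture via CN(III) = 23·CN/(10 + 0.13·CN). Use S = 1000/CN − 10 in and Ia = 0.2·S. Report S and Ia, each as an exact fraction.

S = 1100/207 in ≈ 5.314 in; Ia = 220/207 in ≈ 1.063 in

Wet (AMC III): CN(III) = 23·45/(10 + 0.13·45) = 1035/(317/20) = 20700/317 ≈ 65.300
Max retention: S = 1000/(20700/317) − 10 = 1100/207 in (≈ 5.314 in)
Ia = 0.2·(1100/207) = 220/207 in ≈ 1.063 in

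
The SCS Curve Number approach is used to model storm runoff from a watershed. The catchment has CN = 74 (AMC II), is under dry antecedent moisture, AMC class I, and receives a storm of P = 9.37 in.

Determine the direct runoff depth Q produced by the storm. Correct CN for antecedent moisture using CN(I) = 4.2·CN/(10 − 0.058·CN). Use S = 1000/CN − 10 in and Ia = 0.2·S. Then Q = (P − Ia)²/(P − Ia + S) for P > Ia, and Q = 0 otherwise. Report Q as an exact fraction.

CN(I) from CN(II)=74: (4.2·74)/(10 − 0.058·74) = 77700/1427 ≈ 54.450
Max retention: S = 1000/(77700/1427) − 10 = 6500/777 in (≈ 8.366 in)
Ia = 0.2S: 0.2·8.366 = 1.673 in (exactly 1300/777)
P − Ia = 9.370 − 1.673 = 598049/77700 ≈ 7.697 in (> 0, runoff occurs)
Q: (598049/77700)² ÷ (1248049/77700) = 357662606401/96973407300 in (≈ 3.688 in)

Q = 357662606401/96973407300 in ≈ 3.688 in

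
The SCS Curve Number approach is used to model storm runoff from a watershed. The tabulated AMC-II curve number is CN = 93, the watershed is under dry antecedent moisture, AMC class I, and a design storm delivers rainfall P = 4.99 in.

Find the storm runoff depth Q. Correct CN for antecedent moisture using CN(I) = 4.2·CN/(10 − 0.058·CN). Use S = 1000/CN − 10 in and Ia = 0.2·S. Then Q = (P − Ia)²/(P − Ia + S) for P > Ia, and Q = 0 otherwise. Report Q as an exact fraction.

Q = 16698066841/5000265900 in ≈ 3.339 in

CN(I) from CN(II)=93: (4.2·93)/(10 − 0.058·93) = 27900/329 ≈ 84.802
Max retention: S = 1000/(27900/329) − 10 = 500/279 in (≈ 1.792 in)
Ia = 0.2·(500/279) = 100/279 in ≈ 0.358 in
Excess rainfall: 4.990 − 0.358 = 4.632 in; P > Ia so Q > 0
Q = (129221/27900)²/((129221/27900) + 500/279) = (16698066841/778410000)/(179221/27900) = 16698066841/5000265900 in ≈ 3.339 in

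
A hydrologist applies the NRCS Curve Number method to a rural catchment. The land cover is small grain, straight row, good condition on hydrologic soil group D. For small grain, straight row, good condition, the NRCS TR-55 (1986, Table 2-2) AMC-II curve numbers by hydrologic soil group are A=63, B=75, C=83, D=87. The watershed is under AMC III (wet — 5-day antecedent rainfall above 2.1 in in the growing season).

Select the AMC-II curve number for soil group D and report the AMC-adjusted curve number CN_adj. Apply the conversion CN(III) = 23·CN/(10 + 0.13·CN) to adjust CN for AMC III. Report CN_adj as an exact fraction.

CN_adj = 200100/2131 ≈ 93.900

NRCS table: small grain, straight row, good condition, soil group D → CN(II) = 87
Wet (AMC III): CN(III) = 23·87/(10 + 0.13·87) = 2001/(2131/100) = 200100/2131 ≈ 93.900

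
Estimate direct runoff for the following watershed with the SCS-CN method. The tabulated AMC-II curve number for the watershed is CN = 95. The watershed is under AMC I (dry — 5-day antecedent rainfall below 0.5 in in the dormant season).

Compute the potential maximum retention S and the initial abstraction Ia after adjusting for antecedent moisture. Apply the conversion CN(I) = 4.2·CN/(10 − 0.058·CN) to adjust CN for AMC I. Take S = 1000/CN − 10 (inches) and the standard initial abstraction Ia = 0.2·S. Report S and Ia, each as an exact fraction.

CN(I) from CN(II)=95: (4.2·95)/(10 − 0.058·95) = 39900/449 ≈ 88.864
Retention S: 1000/CN − 10 with CN=88.864 → S = 500/399 ≈ 1.253 in
Initial abstraction Ia = S/5 = (500/399)/5 = 100/399 ≈ 0.251 in

S = 500/399 in ≈ 1.253 in; Ia = 100/399 in ≈ 0.251 in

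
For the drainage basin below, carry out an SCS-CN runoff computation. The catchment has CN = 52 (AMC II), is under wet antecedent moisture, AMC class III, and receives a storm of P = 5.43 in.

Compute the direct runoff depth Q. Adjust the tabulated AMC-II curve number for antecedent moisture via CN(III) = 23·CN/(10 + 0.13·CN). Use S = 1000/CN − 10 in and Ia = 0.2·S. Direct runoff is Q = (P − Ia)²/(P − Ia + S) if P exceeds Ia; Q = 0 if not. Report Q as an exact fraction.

Q = 6380886483/2574958100 in ≈ 2.478 in

Wet (AMC III): CN(III) = 23·52/(10 + 0.13·52) = 1196/(419/25) = 29900/419 ≈ 71.360
S = 1000/(29900/419) − 10 = 1200/299 in ≈ 4.013 in
Ia = 0.2S: 0.2·4.013 = 0.803 in (exactly 240/299)
P − Ia = 5.430 − 0.803 = 138357/29900 ≈ 4.627 in (> 0, runoff occurs)
Q: (138357/29900)² ÷ (258357/29900) = 6380886483/2574958100 in (≈ 2.478 in)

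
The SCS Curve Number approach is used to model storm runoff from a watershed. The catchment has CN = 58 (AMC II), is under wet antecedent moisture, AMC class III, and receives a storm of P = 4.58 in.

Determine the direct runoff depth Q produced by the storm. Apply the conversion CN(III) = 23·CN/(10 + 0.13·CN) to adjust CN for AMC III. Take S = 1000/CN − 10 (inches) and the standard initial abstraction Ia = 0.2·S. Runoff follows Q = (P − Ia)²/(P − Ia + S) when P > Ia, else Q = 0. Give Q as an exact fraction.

Q = 17356218049/7895379050 in ≈ 2.198 in

Adjust CN=58 to AMC III: 23·58/(10 + 0.13·58) → 1334 ÷ (877/50) = 66700/877 ≈ 76.055
Retention S: 1000/CN − 10 with CN=76.055 → S = 2100/667 ≈ 3.148 in
Initial abstraction Ia = S/5 = (2100/667)/5 = 420/667 ≈ 0.630 in
Excess rainfall: 4.580 − 0.630 = 3.950 in; P > Ia so Q > 0
Q: (131743/33350)² ÷ (236743/33350) = 17356218049/7895379050 in (≈ 2.198 in)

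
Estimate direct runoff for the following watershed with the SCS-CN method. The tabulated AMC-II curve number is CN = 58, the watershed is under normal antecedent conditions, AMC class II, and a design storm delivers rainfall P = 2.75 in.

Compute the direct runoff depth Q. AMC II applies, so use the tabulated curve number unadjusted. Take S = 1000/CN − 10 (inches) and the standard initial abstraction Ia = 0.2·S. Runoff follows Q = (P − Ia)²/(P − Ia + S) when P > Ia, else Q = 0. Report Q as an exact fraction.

Average conditions: CN = 58 (no AMC adjustment).
Retention S: 1000/CN − 10 with CN=58.000 → S = 210/29 ≈ 7.241 in
Ia = 0.2·(210/29) = 42/29 in ≈ 1.448 in
Since P=2.750 > Ia=1.448: effective rainfall P−Ia = 151/116 in
Q: (151/116)² ÷ (991/116) = 22801/114956 in (≈ 0.198 in)

Q = 22801/114956 in ≈ 0.198 in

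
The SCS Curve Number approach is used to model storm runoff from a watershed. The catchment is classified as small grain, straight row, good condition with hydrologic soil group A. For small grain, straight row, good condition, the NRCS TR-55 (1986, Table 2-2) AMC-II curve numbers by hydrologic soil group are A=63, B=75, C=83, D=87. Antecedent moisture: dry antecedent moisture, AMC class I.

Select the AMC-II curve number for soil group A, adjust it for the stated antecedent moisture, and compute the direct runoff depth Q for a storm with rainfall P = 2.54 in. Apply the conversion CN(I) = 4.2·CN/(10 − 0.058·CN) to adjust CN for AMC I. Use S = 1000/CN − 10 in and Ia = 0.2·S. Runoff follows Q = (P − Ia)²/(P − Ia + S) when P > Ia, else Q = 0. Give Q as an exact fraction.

NRCS table: small grain, straight row, good condition, soil group A → CN(II) = 63
Adjust CN=63 to AMC I: 4.2·63/(10 − 0.058·63) → (1323/5) ÷ (3173/500) = 132300/3173 ≈ 41.696
S = 1000/(132300/3173) − 10 = 18500/1323 in ≈ 13.983 in
Ia = 0.2S: 0.2·13.983 = 2.797 in (exactly 3700/1323)
P = 2.540 ≤ Ia = 2.797 in: entire storm abstracted, Q = 0.

Q = 0 in ≈ 0.000 in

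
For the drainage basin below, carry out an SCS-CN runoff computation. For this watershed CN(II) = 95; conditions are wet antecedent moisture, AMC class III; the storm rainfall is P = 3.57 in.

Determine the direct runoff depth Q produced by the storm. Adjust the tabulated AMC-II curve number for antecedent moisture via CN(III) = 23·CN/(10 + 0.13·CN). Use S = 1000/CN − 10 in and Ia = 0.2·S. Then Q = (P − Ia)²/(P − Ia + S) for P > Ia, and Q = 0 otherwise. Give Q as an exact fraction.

Q = 23718772081/7167193300 in ≈ 3.309 in

Adjust CN=95 to AMC III: 23·95/(10 + 0.13·95) → 2185 ÷ (447/20) = 43700/447 ≈ 97.763
S = 1000/(43700/447) − 10 = 100/437 in ≈ 0.229 in
Ia = 0.2·(100/437) = 20/437 in ≈ 0.046 in
Excess rainfall: 3.570 − 0.046 = 3.524 in; P > Ia so Q > 0
Q: (154009/43700)² ÷ (164009/43700) = 23718772081/7167193300 in (≈ 3.309 in)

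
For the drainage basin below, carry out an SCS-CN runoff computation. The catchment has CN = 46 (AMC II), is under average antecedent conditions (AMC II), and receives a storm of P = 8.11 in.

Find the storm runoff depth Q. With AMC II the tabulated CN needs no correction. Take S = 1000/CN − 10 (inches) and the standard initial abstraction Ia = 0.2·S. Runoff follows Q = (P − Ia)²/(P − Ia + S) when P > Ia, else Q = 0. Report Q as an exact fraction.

Average conditions: CN = 46 (no AMC adjustment).
Max retention: S = 1000/46 − 10 = 270/23 in (≈ 11.739 in)
Ia = 0.2·(270/23) = 54/23 in ≈ 2.348 in
P − Ia = 8.110 − 2.348 = 13253/2300 ≈ 5.762 in (> 0, runoff occurs)
Q = (13253/2300)²/((13253/2300) + 270/23) = (175642009/5290000)/(40253/2300) = 175642009/92581900 in ≈ 1.897 in

Q = 175642009/92581900 in ≈ 1.897 in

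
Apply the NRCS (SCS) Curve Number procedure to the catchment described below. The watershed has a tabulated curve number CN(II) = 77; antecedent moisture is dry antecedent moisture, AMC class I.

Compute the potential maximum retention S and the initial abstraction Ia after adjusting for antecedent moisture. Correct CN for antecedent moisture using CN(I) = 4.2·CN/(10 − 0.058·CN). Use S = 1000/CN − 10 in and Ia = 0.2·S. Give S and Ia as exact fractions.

Dry (AMC I): CN(I) = 4.2·77/(10 − 0.058·77) = (1617/5)/(2767/500) = 161700/2767 ≈ 58.439
Max retention: S = 1000/(161700/2767) − 10 = 11500/1617 in (≈ 7.112 in)
Ia = 0.2·(11500/1617) = 2300/1617 in ≈ 1.422 in

S = 11500/1617 in ≈ 7.112 in; Ia = 2300/1617 in ≈ 1.422 in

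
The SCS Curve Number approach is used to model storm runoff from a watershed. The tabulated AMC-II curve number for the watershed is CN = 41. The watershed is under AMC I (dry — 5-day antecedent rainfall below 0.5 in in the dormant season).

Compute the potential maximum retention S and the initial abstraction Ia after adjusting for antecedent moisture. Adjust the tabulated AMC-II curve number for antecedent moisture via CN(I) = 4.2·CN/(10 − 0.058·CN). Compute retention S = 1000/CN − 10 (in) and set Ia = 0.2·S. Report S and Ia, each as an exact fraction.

CN(I) from CN(II)=41: (4.2·41)/(10 − 0.058·41) = 86100/3811 ≈ 22.592
S = 1000/(86100/3811) − 10 = 29500/861 in ≈ 34.262 in
Ia = 0.2S: 0.2·34.262 = 6.852 in (exactly 5900/861)

S = 29500/861 in ≈ 34.262 in; Ia = 5900/861 in ≈ 6.852 in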